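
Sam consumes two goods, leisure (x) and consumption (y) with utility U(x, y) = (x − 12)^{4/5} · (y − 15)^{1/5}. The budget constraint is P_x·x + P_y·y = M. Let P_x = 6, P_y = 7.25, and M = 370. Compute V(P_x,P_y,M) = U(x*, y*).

V = 18.413

MRS = 4·(y−15)/(x−12). Tangency with P_x/P_y gives y−15 = (1/4)·(P_x/P_y)·(x−12).
Substituting into the budget: x* = 12 + 0.8·(M − 12·P_x − 15·P_y)/P_x, and y* = 15 + 0.2·(…)/P_y.
Discretionary income = 370 − 12·6 − 15·7.25 = 189.25; x* = 12 + 0.8·189.25/6 = 37.2333; y* = 15 + 0.2·189.25/7.25 = 20.2207.
Utility at the optimum: U(37.2333, 20.2207) = 18.413.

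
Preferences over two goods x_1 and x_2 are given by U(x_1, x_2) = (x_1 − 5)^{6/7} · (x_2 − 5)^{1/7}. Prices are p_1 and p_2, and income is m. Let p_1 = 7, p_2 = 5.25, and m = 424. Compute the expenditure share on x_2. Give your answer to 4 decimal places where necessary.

Discretionary income = 424 − 5·7 − 5·5.25 = 362.75; x_1* = 5 + 6/7·362.75/7 = 49.4184; x_2* = 5 + 1/7·362.75/5.25 = 14.8707.
Expenditure on x_2: 5.25·14.8707 = 78.0714; share = 0.1841.

share on x_2 = 0.1841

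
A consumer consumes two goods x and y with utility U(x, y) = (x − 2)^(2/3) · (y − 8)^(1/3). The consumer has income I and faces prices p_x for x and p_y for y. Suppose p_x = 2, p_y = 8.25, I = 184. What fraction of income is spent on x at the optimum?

Let x' = x−2, y' = y−8. MRS = 2·y'/x' = p_x/p_y.
Substituting into the budget: x* = 2 + 2/3·(I − 2·p_x − 8·p_y)/p_x, and y* = 8 + 1/3·(…)/p_y.
Discretionary income = 184 − 2·2 − 8·8.25 = 114; x* = 2 + 2/3·114/2 = 40; y* = 8 + 1/3·114/8.25 = 12.6061.
Expenditure on x: 2·40 = 80; share = 0.4348.

share on x = 0.4348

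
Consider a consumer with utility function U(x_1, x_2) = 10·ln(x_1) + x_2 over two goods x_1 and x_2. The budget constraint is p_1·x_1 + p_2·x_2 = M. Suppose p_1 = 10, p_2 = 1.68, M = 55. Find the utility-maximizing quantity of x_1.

Set MRS = p_1/p_2: (10/x_1)/1 = p_1/p_2.
So x_1*(p_1,p_2) = 10·p_2/p_1, independent of income; and x_2* = (M − 10·p_2)/p_2.
At the given prices: x_1* = 10·1.68/10 = 1.68.

x_1* = 1.68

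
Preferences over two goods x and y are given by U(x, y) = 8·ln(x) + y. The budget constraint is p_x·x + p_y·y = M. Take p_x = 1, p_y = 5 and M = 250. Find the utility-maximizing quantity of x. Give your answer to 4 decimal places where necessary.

x* = 40

MU_x = 8/x, MU_y = 1. Tangency: 8/x = p_x/p_y.
So x*(p_x,p_y) = 8·p_y/p_x, independent of income; and y* = (M − 8·p_y)/p_y.
At the given prices: x* = 8·5/1 = 40.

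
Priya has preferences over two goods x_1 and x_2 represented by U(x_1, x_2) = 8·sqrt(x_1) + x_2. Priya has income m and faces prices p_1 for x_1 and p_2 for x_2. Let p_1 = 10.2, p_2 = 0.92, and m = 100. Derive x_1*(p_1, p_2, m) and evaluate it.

x_1* = 0.1302

Set MRS = p_1/p_2: 4·x_1^(−1/2) = p_1/p_2.
Solve: √x_1 = 4·p_2/p_1, so x_1*(p_1,p_2) = (4·p_2/p_1)², and x_2* = (m − p_1·x_1*)/p_2.
Plugging in: x_1* = (4·0.92/10.2)² = 0.1302.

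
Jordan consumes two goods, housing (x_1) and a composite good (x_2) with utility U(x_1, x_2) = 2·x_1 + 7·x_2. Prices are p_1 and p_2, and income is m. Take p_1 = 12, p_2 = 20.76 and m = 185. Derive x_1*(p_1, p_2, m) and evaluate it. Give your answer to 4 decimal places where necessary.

x_1* = 0

Perfect substitutes: compare marginal utility per dollar. 2/p_1 vs 7/p_2 → 0.1667 vs 0.3372.
x_2 gives more utility per dollar, so spend all income on x_2: x_2* = m/p_2, x_1* = 0.
Numerically: x_1* = 0, x_2* = 8.9114.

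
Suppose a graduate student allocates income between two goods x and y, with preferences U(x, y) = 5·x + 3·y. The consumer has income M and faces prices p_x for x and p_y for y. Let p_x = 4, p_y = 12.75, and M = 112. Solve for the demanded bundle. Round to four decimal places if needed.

x* = 28, y* = 0

Perfect substitutes: compare marginal utility per dollar. 5/p_x vs 3/p_y → 1.25 vs 0.2353.
x gives more utility per dollar, so spend all income on x: x* = M/p_x, y* = 0.
Numerically: x* = 28, y* = 0.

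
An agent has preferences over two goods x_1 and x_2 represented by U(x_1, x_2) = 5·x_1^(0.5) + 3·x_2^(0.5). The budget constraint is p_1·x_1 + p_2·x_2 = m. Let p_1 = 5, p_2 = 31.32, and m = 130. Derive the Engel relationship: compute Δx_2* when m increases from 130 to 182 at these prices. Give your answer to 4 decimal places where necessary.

From the CES first-order condition, (5/3)·(x_2/x_1)^(0.5) = p_1/p_2.
Solve for the ratio: x_2/x_1 = [(3/5)·p_1/p_2]^(2).
With the ratio pinned down, the budget gives x_1* = m/(p_1 + p_2·(x_2/x_1)) and x_2* = (x_2/x_1)·x_1*.
Numerically x_2/x_1 = 0.009175, so x_1* = 130/(5 + 31.32·0.009175) = 24.587 and x_2* = 0.009175·24.587 = 0.2256.
At m' = 182: x_2* = 0.3158. Change: 0.3158 − 0.2256 = 0.0902.

Δx_2* = 0.0902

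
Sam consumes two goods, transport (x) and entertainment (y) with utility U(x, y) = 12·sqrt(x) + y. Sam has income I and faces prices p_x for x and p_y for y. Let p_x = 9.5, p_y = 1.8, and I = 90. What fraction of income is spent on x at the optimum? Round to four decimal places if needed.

share on x = 0.1364

MU_x = 6/√x, MU_y = 1. Tangency: 6/√x = p_x/p_y.
Solve: √x = 6·p_y/p_x, so x*(p_x,p_y) = (6·p_y/p_x)², and y* = (I − p_x·x*)/p_y.
Plugging in: x* = (6·1.8/9.5)² = 1.2924, y* = 43.1789.
Expenditure on x: 9.5·1.2924 = 12.2779; share = 0.1364.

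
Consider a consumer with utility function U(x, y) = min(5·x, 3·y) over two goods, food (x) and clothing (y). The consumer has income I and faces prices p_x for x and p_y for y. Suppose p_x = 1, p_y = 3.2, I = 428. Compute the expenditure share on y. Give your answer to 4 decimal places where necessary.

share on y = 0.8421

Leontief preferences: the optimum is at the kink where x/3 = y/5, i.e. y = (5/3)·x.
Budget: p_x·x + p_y·(5/3)·x = I, so (3·p_x + 5·p_y)·x = 3·I.
Demand: x*(p_x,p_y,I) = 3·I/(3·p_x + 5·p_y), y* = 5·I/(3·p_x + 5·p_y).
Here 3·1 + 5·3.2 = 19, giving x* = 67.5789 and y* = 112.6316.
Expenditure on y: 3.2·112.6316 = 360.4211; share = 0.8421.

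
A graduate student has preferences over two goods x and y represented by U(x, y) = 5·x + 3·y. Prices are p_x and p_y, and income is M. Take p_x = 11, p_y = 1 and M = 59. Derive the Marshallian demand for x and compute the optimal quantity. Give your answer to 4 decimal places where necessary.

x* = 0

Perfect substitutes: compare marginal utility per dollar. 5/p_x vs 3/p_y → 0.4545 vs 3.
y gives more utility per dollar, so spend all income on y: y* = M/p_y, x* = 0.
Numerically: x* = 0, y* = 59.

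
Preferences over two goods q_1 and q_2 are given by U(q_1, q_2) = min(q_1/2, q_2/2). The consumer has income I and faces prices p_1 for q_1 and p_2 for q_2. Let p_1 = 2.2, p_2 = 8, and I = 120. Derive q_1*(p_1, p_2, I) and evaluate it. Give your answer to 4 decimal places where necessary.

Leontief preferences: the optimum is at the kink where q_1/2 = q_2/2, i.e. q_2 = q_1.
Budget: p_1·q_1 + p_2·q_1 = I, so (2·p_1 + 2·p_2)·q_1 = 2·I.
Demand: q_1*(p_1,p_2,I) = 2·I/(2·p_1 + 2·p_2), q_2* = 2·I/(2·p_1 + 2·p_2).
Here 2·2.2 + 2·8 = 20.4, giving q_1* = 11.7647.

q_1* = 11.7647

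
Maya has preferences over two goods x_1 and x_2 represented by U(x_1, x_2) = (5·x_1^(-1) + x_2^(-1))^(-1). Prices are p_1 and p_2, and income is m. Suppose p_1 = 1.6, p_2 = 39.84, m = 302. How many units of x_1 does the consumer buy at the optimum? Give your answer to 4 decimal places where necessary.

x_1* = 58.4078

MRS = MU_x_1/MU_x_2 = 5·(x_2/x_1)^(2). Set equal to p_1/p_2.
Solve for the ratio: x_2/x_1 = [(1/5)·p_1/p_2]^(0.5).
With the ratio pinned down, the budget gives x_1* = m/(p_1 + p_2·(x_2/x_1)) and x_2* = (x_2/x_1)·x_1*.
Numerically x_2/x_1 = 0.089622, so x_1* = 302/(1.6 + 39.84·0.089622) = 58.4078.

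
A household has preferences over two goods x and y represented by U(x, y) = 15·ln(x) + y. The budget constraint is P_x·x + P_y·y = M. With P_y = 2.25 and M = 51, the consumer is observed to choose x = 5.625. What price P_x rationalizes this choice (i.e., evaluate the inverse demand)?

P_x = 6

MU_x = 15/x, MU_y = 1. Tangency: 15/x = P_x/P_y.
So x*(P_x,P_y) = 15·P_y/P_x, independent of income; and y* = (M − 15·P_y)/P_y.
Set x* = 5.625 in the demand function and solve for P_x: P_x = 6.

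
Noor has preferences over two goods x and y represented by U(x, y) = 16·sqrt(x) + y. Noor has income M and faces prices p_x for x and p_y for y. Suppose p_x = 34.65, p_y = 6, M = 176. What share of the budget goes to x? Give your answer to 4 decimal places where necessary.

share on x = 0.3778

Set MRS = p_x/p_y: 8·x^(−1/2) = p_x/p_y.
Thus x* = (8·p_y/p_x)² — independent of M — with the rest of income spent on y.
Plugging in: x* = (8·6/34.65)² = 1.919, y* = 18.2511.
Expenditure on x: 34.65·1.919 = 66.4935; share = 0.3778.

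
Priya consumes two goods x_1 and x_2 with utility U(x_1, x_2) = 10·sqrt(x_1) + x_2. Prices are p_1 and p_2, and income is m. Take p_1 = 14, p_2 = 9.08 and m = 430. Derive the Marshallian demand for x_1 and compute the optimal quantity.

Thus x_1* = (5·p_2/p_1)² — independent of m — with the rest of income spent on x_2.
Plugging in: x_1* = (5·9.08/14)² = 10.5161.

x_1* = 10.5161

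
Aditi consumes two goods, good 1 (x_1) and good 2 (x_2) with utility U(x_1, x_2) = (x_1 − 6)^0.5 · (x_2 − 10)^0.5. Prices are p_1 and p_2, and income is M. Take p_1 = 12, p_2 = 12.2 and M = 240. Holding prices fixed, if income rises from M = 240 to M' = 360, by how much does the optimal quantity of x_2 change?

Discretionary income = 240 − 6·12 − 10·12.2 = 46; x_2* = 10 + 0.5·46/12.2 = 11.8852.
At M' = 360: x_2* = 16.8033. Change: 16.8033 − 11.8852 = 4.918.

Δx_2* = 4.918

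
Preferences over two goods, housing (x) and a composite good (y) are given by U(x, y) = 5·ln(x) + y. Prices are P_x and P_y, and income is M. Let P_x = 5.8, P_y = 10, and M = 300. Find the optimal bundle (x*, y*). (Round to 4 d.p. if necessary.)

x* = 8.6207, y* = 25

MU_x = 5/x, MU_y = 1. Tangency: 5/x = P_x/P_y.
So x*(P_x,P_y) = 5·P_y/P_x, independent of income; and y* = (M − 5·P_y)/P_y.
At the given prices: x* = 5·10/5.8 = 8.6207, and y* = 25.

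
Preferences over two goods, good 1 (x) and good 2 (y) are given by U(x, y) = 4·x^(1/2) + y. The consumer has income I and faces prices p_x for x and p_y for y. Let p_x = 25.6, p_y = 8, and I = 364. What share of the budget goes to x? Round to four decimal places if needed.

share on x = 0.0275

MU_x = 2/√x, MU_y = 1. Tangency: 2/√x = p_x/p_y.
Thus x* = (2·p_y/p_x)² — independent of I — with the rest of income spent on y.
Plugging in: x* = (2·8/25.6)² = 0.3906, y* = 44.25.
Expenditure on x: 25.6·0.3906 = 10; share = 0.0275.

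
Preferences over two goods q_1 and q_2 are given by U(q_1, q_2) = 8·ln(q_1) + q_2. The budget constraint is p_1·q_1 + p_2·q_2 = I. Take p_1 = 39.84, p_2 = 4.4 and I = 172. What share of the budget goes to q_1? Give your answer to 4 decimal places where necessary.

Set MRS = p_1/p_2: (8/q_1)/1 = p_1/p_2.
So q_1*(p_1,p_2) = 8·p_2/p_1, independent of income; and q_2* = (I − 8·p_2)/p_2.
At the given prices: q_1* = 8·4.4/39.84 = 0.8835, and q_2* = 31.0909.
Expenditure on q_1: 39.84·0.8835 = 35.2; share = 0.2047.

share on q_1 = 0.2047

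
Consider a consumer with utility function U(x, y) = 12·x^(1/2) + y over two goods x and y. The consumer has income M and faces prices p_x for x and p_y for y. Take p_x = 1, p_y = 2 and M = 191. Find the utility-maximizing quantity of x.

MU_x = 6/√x, MU_y = 1. Tangency: 6/√x = p_x/p_y.
Solve: √x = 6·p_y/p_x, so x*(p_x,p_y) = (6·p_y/p_x)², and y* = (M − p_x·x*)/p_y.
Plugging in: x* = (6·2/1)² = 144.

x* = 144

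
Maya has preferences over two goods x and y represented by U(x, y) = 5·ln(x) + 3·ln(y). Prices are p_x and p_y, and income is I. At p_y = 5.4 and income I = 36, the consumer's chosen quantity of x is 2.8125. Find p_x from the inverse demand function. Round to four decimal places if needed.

MU_x/MU_y = (5·y)/(3·x); tangency sets this equal to p_x/p_y.
Rearranging, p_y·y = (3/5)·p_x·x. Substituting into the budget gives p_x·x·(1 + (3/5)) = I.
Demand: x*(p_x,p_y,I) = 0.625·I/p_x and y* = 0.375·I/p_y.
Set x* = 2.8125 in the demand function and solve for p_x: p_x = 8.

p_x = 8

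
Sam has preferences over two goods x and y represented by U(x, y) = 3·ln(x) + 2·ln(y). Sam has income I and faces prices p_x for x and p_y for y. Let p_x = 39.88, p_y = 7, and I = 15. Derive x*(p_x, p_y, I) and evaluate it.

x* = 0.2257

Tangency: MRS = (3/2)·y/x = p_x/p_y.
So 3·p_y·y = 2·p_x·x; combined with the budget, a share 0.6 of income goes to x.
Demand: x*(p_x,p_y,I) = 0.6·I/p_x and y* = 0.4·I/p_y.
At p_x=39.88, p_y=7, I=15: x* = 0.6·15/39.88 = 0.2257.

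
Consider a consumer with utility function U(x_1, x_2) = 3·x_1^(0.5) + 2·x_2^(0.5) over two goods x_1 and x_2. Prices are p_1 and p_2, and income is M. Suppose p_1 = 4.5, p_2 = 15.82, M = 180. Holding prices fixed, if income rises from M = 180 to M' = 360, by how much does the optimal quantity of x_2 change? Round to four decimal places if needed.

MRS = MU_x_1/MU_x_2 = (3/2)·(x_2/x_1)^(0.5). Set equal to p_1/p_2.
Solve for the ratio: x_2/x_1 = [(2/3)·p_1/p_2]^(2).
With the ratio pinned down, the budget gives x_1* = M/(p_1 + p_2·(x_2/x_1)) and x_2* = (x_2/x_1)·x_1*.
Numerically x_2/x_1 = 0.035961, so x_1* = 180/(4.5 + 15.82·0.035961) = 35.5107 and x_2* = 0.035961·35.5107 = 1.277.
At M' = 360: x_2* = 2.554. Change: 2.554 − 1.277 = 1.277.

Δx_2* = 1.277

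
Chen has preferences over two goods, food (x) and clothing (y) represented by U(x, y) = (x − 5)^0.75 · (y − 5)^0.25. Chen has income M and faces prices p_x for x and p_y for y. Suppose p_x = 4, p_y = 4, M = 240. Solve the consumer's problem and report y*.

MRS = 3·(y−5)/(x−5). Tangency with p_x/p_y gives y−5 = (1/3)·(p_x/p_y)·(x−5).
After buying the subsistence bundle (5, 5), a share 0.75 of the remaining income goes to x: x* = 5 + 0.75·(M − 5p_x − 5p_y)/p_x.
Discretionary income = 240 − 5·4 − 5·4 = 200; y* = 5 + 0.25·200/4 = 17.5.

y* = 17.5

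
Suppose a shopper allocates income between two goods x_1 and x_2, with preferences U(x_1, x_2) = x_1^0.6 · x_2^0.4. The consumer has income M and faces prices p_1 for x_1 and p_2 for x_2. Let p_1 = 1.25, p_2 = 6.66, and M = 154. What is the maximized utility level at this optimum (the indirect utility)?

Tangency: MRS = (3/2)·x_2/x_1 = p_1/p_2.
So 0.6·p_2·x_2 = 0.4·p_1·x_1; combined with the budget, a share 0.6 of income goes to x_1.
Demand: x_1*(p_1,p_2,M) = 0.6·M/p_1 and x_2* = 0.4·M/p_2.
At p_1=1.25, p_2=6.66, M=154: x_1* = 0.6·154/1.25 = 73.92, x_2* = 9.2492.
Utility at the optimum: U(73.92, 9.2492) = 32.1884.

V = 32.1884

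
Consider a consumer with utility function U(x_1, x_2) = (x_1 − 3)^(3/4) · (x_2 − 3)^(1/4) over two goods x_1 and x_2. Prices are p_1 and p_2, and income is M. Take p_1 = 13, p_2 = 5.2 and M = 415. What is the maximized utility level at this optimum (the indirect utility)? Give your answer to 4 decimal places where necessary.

V = 19.8659

Let x_1' = x_1−3, x_2' = x_2−3. MRS = 3·x_2'/x_1' = p_1/p_2.
After buying the subsistence bundle (3, 3), a share 0.75 of the remaining income goes to x_1: x_1* = 3 + 0.75·(M − 3p_1 − 3p_2)/p_1.
Discretionary income = 415 − 3·13 − 3·5.2 = 360.4; x_1* = 3 + 0.75·360.4/13 = 23.7923; x_2* = 3 + 0.25·360.4/5.2 = 20.3269.
Utility at the optimum: U(23.7923, 20.3269) = 19.8659.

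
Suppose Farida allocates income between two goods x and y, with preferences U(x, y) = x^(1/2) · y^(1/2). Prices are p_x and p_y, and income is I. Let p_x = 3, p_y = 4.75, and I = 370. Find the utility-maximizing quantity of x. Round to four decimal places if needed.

Demand: x*(p_x,p_y,I) = 0.5·I/p_x and y* = 0.5·I/p_y.
At p_x=3, p_y=4.75, I=370: x* = 0.5·370/3 = 61.6667.

x* = 61.6667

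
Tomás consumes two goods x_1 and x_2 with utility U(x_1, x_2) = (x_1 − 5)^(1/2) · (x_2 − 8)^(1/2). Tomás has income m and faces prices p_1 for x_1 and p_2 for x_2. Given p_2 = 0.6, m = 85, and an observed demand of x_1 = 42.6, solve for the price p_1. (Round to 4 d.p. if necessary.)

p_1 = 1

This is Cobb-Douglas in (x_1−5, x_2−8): tangency gives 0.5·p_2·(x_2−8) = 0.5·p_1·(x_1−5).
After buying the subsistence bundle (5, 8), a share 0.5 of the remaining income goes to x_1: x_1* = 5 + 0.5·(m − 5p_1 − 8p_2)/p_1.
Set x_1* = 42.6 in the demand function and solve for p_1: p_1 = 1.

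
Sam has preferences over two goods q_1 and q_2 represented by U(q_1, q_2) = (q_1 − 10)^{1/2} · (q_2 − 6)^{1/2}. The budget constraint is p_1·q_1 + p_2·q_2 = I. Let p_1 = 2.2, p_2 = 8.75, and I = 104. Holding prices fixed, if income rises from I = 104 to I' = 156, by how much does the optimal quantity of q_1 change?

Δq_1* = 11.8182

Let q_1' = q_1−10, q_2' = q_2−6. MRS = q_2'/q_1' = p_1/p_2.
Substituting into the budget: q_1* = 10 + 0.5·(I − 10·p_1 − 6·p_2)/p_1, and q_2* = 6 + 0.5·(…)/p_2.
Discretionary income = 104 − 10·2.2 − 6·8.75 = 29.5; q_1* = 10 + 0.5·29.5/2.2 = 16.7045.
At I' = 156: q_1* = 28.5227. Change: 28.5227 − 16.7045 = 11.8182.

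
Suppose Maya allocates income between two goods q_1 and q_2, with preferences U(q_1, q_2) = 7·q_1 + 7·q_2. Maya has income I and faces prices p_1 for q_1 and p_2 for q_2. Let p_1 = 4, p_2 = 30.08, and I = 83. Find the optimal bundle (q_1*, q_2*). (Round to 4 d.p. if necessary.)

q_1* = 20.75, q_2* = 0

Perfect substitutes: compare marginal utility per dollar. 7/p_1 vs 7/p_2 → 1.75 vs 0.2327.
q_1 gives more utility per dollar, so spend all income on q_1: q_1* = I/p_1, q_2* = 0.
Numerically: q_1* = 20.75, q_2* = 0.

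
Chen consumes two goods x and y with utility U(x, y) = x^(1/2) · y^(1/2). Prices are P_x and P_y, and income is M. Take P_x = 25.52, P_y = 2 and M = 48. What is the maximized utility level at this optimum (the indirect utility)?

V = 3.3594

At P_x=25.52, P_y=2, M=48: x* = 0.5·48/25.52 = 0.9404, y* = 12.
Utility at the optimum: U(0.9404, 12) = 3.3594.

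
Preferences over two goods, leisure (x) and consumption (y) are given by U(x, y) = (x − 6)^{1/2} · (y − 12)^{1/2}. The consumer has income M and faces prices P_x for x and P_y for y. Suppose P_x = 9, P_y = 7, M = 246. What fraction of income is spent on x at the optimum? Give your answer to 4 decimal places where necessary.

share on x = 0.439

MRS = (y−12)/(x−6). Tangency with P_x/P_y gives y−12 = (P_x/P_y)·(x−6).
Substituting into the budget: x* = 6 + 0.5·(M − 6·P_x − 12·P_y)/P_x, and y* = 12 + 0.5·(…)/P_y.
Discretionary income = 246 − 6·9 − 12·7 = 108; x* = 6 + 0.5·108/9 = 12; y* = 12 + 0.5·108/7 = 19.7143.
Expenditure on x: 9·12 = 108; share = 0.439.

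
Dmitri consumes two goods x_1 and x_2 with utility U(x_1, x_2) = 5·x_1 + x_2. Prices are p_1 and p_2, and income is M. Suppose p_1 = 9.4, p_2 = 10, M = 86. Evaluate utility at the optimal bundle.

V = 45.7447

Linear utility — the consumer picks whichever good has higher MU/price: 5/9.4 = 0.5319 vs 1/10 = 0.1.
x_1 gives more utility per dollar, so spend all income on x_1: x_1* = M/p_1, x_2* = 0.
Numerically: x_1* = 9.1489, x_2* = 0.
Utility at the optimum: U(9.1489, 0) = 45.7447.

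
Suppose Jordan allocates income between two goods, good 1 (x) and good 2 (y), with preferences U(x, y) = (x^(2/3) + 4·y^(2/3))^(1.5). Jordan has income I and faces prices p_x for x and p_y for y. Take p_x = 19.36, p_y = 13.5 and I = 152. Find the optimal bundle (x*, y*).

With the ratio pinned down, the budget gives x* = I/(p_x + p_y·(y/x)) and y* = (y/x)·x*.
Numerically y/x = 188.753376, so x* = 152/(19.36 + 13.5·188.753376) = 0.0592 and y* = 188.753376·0.0592 = 11.1744.

x* = 0.0592, y* = 11.1744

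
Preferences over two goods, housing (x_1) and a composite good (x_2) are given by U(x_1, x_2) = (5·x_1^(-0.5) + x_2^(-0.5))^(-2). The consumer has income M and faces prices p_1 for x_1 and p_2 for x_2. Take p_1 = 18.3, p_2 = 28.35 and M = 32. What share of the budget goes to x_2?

share on x_2 = 0.2835

MU_x_1 ∝ 5·x_1^(-1.5), MU_x_2 ∝ x_2^(-1.5), so MRS = 5·(x_2/x_1)^(1.5) = p_1/p_2.
Solve for the ratio: x_2/x_1 = [(1/5)·p_1/p_2]^(2/3).
Substitute x_2 = (x_2/x_1)·x_1 into the budget: x_1* = M/(p_1 + p_2·(x_2/x_1)).
Numerically x_2/x_1 = 0.255438, so x_1* = 32/(18.3 + 28.35·0.255438) = 1.2529 and x_2* = 0.255438·1.2529 = 0.32.
Expenditure on x_2: 28.35·0.32 = 9.0728; share = 0.2835.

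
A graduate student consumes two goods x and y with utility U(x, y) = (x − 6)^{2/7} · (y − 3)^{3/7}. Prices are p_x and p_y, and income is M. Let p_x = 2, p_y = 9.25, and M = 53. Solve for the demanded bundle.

x* = 8.65, y* = 3.8595

Let x' = x−6, y' = y−3. MRS = (2/3)·y'/x' = p_x/p_y.
Substituting into the budget: x* = 6 + 0.4·(M − 6·p_x − 3·p_y)/p_x, and y* = 3 + 0.6·(…)/p_y.
Discretionary income = 53 − 6·2 − 3·9.25 = 13.25; x* = 6 + 0.4·13.25/2 = 8.65; y* = 3 + 0.6·13.25/9.25 = 3.8595.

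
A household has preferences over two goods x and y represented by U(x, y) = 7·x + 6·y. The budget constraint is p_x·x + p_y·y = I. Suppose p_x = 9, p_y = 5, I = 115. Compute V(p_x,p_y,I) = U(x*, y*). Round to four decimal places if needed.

V = 138

Linear utility — the consumer picks whichever good has higher MU/price: 7/9 = 0.7778 vs 6/5 = 1.2.
y gives more utility per dollar, so spend all income on y: y* = I/p_y, x* = 0.
Numerically: x* = 0, y* = 23.
Utility at the optimum: U(0, 23) = 138.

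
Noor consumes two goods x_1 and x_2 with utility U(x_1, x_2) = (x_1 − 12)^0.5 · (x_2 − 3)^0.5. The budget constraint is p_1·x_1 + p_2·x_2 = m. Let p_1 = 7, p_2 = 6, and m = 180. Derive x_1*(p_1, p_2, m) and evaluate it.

x_1* = 17.5714

Let x_1' = x_1−12, x_2' = x_2−3. MRS = x_2'/x_1' = p_1/p_2.
Substituting into the budget: x_1* = 12 + 0.5·(m − 12·p_1 − 3·p_2)/p_1, and x_2* = 3 + 0.5·(…)/p_2.
Discretionary income = 180 − 12·7 − 3·6 = 78; x_1* = 12 + 0.5·78/7 = 17.5714.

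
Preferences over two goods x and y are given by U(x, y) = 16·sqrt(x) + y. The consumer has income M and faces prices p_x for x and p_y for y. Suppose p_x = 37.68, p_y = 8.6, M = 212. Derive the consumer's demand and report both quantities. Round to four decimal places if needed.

Utility is quasi-linear in y; the FOC for x is 8/√x = p_x/p_y.
Solve: √x = 8·p_y/p_x, so x*(p_x,p_y) = (8·p_y/p_x)², and y* = (M − p_x·x*)/p_y.
Plugging in: x* = (8·8.6/37.68)² = 3.3339, y* = 10.0439.

x* = 3.3339, y* = 10.0439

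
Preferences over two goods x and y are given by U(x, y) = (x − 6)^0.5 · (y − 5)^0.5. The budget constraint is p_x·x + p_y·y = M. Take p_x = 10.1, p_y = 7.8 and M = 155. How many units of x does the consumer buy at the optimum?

x* = 8.7426

Substituting into the budget: x* = 6 + 0.5·(M − 6·p_x − 5·p_y)/p_x, and y* = 5 + 0.5·(…)/p_y.
Discretionary income = 155 − 6·10.1 − 5·7.8 = 55.4; x* = 6 + 0.5·55.4/10.1 = 8.7426.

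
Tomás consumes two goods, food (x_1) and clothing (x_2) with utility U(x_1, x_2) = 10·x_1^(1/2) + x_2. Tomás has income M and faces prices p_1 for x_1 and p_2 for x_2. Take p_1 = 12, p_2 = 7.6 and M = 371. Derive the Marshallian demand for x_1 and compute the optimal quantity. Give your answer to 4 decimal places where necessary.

Thus x_1* = (5·p_2/p_1)² — independent of M — with the rest of income spent on x_2.
Plugging in: x_1* = (5·7.6/12)² = 10.0278.

x_1* = 10.0278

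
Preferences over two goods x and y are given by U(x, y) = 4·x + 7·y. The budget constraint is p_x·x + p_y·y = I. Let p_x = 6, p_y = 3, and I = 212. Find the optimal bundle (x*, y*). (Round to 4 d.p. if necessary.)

x* = 0, y* = 70.6667

Perfect substitutes: compare marginal utility per dollar. 4/p_x vs 7/p_y → 0.6667 vs 2.3333.
y gives more utility per dollar, so spend all income on y: y* = I/p_y, x* = 0.
Numerically: x* = 0, y* = 70.6667.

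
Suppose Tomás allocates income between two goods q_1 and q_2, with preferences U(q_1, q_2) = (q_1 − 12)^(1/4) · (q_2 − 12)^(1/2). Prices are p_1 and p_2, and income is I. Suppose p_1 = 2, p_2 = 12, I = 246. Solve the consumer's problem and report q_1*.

q_1* = 25

This is Cobb-Douglas in (q_1−12, q_2−12): tangency gives 0.25·p_2·(q_2−12) = 0.5·p_1·(q_1−12).
After buying the subsistence bundle (12, 12), a share 1/3 of the remaining income goes to q_1: q_1* = 12 + 1/3·(I − 12p_1 − 12p_2)/p_1.
Discretionary income = 246 − 12·2 − 12·12 = 78; q_1* = 12 + 1/3·78/2 = 25.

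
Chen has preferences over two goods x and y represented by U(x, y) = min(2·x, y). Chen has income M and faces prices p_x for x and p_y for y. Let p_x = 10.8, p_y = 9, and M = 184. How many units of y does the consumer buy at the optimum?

With perfect complements, no substitution: consume in ratio x:y = 1:2.
Budget: p_x·x + p_y·2·x = M, so (p_x + 2·p_y)·x = M.
Demand: x*(p_x,p_y,M) = M/(p_x + 2·p_y), y* = 2·M/(p_x + 2·p_y).
Here 10.8 + 2·9 = 28.8, giving y* = 12.7778.

y* = 12.7778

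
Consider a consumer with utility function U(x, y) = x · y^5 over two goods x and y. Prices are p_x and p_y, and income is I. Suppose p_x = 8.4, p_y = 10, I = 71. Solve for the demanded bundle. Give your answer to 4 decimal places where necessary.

The MRS is (1/5)·y/x. Set MRS = p_x/p_y.
Rearranging, p_y·y = 5·p_x·x. Substituting into the budget gives p_x·x·(1 + 5) = I.
Demand: x*(p_x,p_y,I) = 1/6·I/p_x and y* = 5/6·I/p_y.
At p_x=8.4, p_y=10, I=71: x* = 1/6·71/8.4 = 1.4087, y* = 5.9167.

x* = 1.4087, y* = 5.9167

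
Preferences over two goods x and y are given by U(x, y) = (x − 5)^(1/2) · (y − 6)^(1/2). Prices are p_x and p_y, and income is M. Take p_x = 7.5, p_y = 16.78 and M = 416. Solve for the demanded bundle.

x* = 23.5213, y* = 14.2783

MRS = (y−6)/(x−5). Tangency with p_x/p_y gives y−6 = (p_x/p_y)·(x−5).
After buying the subsistence bundle (5, 6), a share 0.5 of the remaining income goes to x: x* = 5 + 0.5·(M − 5p_x − 6p_y)/p_x.
Discretionary income = 416 − 5·7.5 − 6·16.78 = 277.82; x* = 5 + 0.5·277.82/7.5 = 23.5213; y* = 6 + 0.5·277.82/16.78 = 14.2783.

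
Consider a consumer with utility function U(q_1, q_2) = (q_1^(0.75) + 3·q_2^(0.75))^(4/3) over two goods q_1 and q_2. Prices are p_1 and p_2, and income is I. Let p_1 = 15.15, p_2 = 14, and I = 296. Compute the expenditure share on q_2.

MRS = MU_q_1/MU_q_2 = (1/3)·(q_2/q_1)^(0.25). Set equal to p_1/p_2.
Hence q_2/q_1 = (3·p_1/p_2)^(1/(0.25)), i.e. raised to the 4 power.
Substitute q_2 = (q_2/q_1)·q_1 into the budget: q_1* = I/(p_1 + p_2·(q_2/q_1)).
Numerically q_2/q_1 = 111.076812, so q_1* = 296/(15.15 + 14·111.076812) = 0.1885 and q_2* = 111.076812·0.1885 = 20.9389.
Expenditure on q_2: 14·20.9389 = 293.1441; share = 0.9904.

share on q_2 = 0.9904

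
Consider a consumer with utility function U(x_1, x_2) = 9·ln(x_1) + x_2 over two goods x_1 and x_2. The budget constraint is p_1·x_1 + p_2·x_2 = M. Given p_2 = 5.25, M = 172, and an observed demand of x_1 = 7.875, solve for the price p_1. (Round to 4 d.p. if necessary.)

Set MRS = p_1/p_2: (9/x_1)/1 = p_1/p_2.
So x_1*(p_1,p_2) = 9·p_2/p_1, independent of income; and x_2* = (M − 9·p_2)/p_2.
Set x_1* = 7.875 in the demand function and solve for p_1: p_1 = 6.

p_1 = 6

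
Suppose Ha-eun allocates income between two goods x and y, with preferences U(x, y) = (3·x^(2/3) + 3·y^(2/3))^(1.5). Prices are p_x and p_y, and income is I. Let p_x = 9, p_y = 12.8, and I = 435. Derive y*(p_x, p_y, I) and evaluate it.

Numerically y/x = 0.347614, so x* = 435/(9 + 12.8·0.347614) = 32.3433 and y* = 0.347614·32.3433 = 11.243.

y* = 11.243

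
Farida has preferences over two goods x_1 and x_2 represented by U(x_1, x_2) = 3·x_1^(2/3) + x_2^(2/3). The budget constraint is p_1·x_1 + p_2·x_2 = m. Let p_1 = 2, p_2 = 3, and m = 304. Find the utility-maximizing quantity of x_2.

x_2* = 1.641

Substitute x_2 = (x_2/x_1)·x_1 into the budget: x_1* = m/(p_1 + p_2·(x_2/x_1)).
Numerically x_2/x_1 = 0.010974, so x_1* = 304/(2 + 3·0.010974) = 149.5385 and x_2* = 0.010974·149.5385 = 1.641.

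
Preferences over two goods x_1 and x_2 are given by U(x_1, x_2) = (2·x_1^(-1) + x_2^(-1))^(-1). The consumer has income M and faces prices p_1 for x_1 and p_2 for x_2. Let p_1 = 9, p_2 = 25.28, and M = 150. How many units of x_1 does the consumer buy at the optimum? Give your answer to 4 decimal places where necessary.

From the CES first-order condition, 2·(x_2/x_1)^(2) = p_1/p_2.
Hence x_2/x_1 = ((1/2)·p_1/p_2)^(1/(2)), i.e. raised to the 0.5 power.
Substitute x_2 = (x_2/x_1)·x_1 into the budget: x_1* = M/(p_1 + p_2·(x_2/x_1)).
Numerically x_2/x_1 = 0.421908, so x_1* = 150/(9 + 25.28·0.421908) = 7.6274.

x_1* = 7.6274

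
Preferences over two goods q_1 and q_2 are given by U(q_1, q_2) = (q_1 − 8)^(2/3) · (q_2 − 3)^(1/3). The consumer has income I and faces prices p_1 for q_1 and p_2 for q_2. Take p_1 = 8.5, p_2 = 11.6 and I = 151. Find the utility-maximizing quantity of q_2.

q_2* = 4.3851

This is Cobb-Douglas in (q_1−8, q_2−3): tangency gives 2/3·p_2·(q_2−3) = 1/3·p_1·(q_1−8).
After buying the subsistence bundle (8, 3), a share 2/3 of the remaining income goes to q_1: q_1* = 8 + 2/3·(I − 8p_1 − 3p_2)/p_1.
Discretionary income = 151 − 8·8.5 − 3·11.6 = 48.2; q_2* = 3 + 1/3·48.2/11.6 = 4.3851.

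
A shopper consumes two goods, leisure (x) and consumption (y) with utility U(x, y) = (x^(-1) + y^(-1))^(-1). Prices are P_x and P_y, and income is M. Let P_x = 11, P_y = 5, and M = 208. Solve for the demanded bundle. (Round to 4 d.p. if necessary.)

x* = 11.2944, y* = 16.7523

Substitute y = (y/x)·x into the budget: x* = M/(P_x + P_y·(y/x)).
Numerically y/x = 1.48324, so x* = 208/(11 + 5·1.48324) = 11.2944 and y* = 1.48324·11.2944 = 16.7523.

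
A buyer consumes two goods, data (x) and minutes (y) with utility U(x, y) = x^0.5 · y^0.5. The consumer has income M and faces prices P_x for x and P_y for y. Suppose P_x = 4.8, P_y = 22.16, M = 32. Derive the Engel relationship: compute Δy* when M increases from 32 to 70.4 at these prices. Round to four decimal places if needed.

MU_x/MU_y = (0.5·y)/(0.5·x); tangency sets this equal to P_x/P_y.
Rearranging, P_y·y = P_x·x. Substituting into the budget gives P_x·x·(1 + 1) = M.
Demand: x*(P_x,P_y,M) = 0.5·M/P_x and y* = 0.5·M/P_y.
At P_x=4.8, P_y=22.16, M=32: y* = 0.5·32/22.16 = 0.722.
At M' = 70.4: y* = 1.5884. Change: 1.5884 − 0.722 = 0.8664.

Δy* = 0.8664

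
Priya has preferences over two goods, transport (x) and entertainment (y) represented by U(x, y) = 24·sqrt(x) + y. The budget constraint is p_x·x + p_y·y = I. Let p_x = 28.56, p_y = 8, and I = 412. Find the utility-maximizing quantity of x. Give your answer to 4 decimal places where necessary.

Solve: √x = 12·p_y/p_x, so x*(p_x,p_y) = (12·p_y/p_x)², and y* = (I − p_x·x*)/p_y.
Plugging in: x* = (12·8/28.56)² = 11.2986.

x* = 11.2986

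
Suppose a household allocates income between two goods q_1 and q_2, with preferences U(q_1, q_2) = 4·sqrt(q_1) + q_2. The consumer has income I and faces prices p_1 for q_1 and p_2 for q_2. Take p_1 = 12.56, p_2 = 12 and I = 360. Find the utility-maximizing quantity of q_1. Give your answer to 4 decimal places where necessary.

q_1* = 3.6513

Set MRS = p_1/p_2: 2·q_1^(−1/2) = p_1/p_2.
Solve: √q_1 = 2·p_2/p_1, so q_1*(p_1,p_2) = (2·p_2/p_1)², and q_2* = (I − p_1·q_1*)/p_2.
Plugging in: q_1* = (2·12/12.56)² = 3.6513.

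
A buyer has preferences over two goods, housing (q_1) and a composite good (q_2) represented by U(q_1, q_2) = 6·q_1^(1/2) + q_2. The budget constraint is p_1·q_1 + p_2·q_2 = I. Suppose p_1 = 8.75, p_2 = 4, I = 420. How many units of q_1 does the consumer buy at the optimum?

q_1* = 1.8808

MU_q_1 = 3/√q_1, MU_q_2 = 1. Tangency: 3/√q_1 = p_1/p_2.
Solve: √q_1 = 3·p_2/p_1, so q_1*(p_1,p_2) = (3·p_2/p_1)², and q_2* = (I − p_1·q_1*)/p_2.
Plugging in: q_1* = (3·4/8.75)² = 1.8808.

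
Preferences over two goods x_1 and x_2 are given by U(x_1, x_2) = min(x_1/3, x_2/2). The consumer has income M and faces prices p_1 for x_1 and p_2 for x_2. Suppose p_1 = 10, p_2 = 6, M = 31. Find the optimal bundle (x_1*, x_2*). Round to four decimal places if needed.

x_1* = 2.2143, x_2* = 1.4762

Leontief preferences: the optimum is at the kink where x_1/3 = x_2/2, i.e. x_2 = (2/3)·x_1.
Budget: p_1·x_1 + p_2·(2/3)·x_1 = M, so (3·p_1 + 2·p_2)·x_1 = 3·M.
Demand: x_1*(p_1,p_2,M) = 3·M/(3·p_1 + 2·p_2), x_2* = 2·M/(3·p_1 + 2·p_2).
Here 3·10 + 2·6 = 42, giving x_1* = 2.2143 and x_2* = 1.4762.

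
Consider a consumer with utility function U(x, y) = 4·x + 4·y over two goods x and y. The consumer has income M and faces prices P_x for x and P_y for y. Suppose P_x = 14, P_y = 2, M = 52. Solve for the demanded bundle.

x* = 0, y* = 26

Perfect substitutes: compare marginal utility per dollar. 4/P_x vs 4/P_y → 0.2857 vs 2.
y gives more utility per dollar, so spend all income on y: y* = M/P_y, x* = 0.
Numerically: x* = 0, y* = 26.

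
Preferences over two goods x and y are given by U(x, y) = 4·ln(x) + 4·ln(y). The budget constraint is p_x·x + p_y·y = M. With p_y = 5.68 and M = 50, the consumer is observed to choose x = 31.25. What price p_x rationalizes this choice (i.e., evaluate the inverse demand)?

Tangency: MRS = y/x = p_x/p_y.
Rearranging, p_y·y = p_x·x. Substituting into the budget gives p_x·x·(1 + 1) = M.
Demand: x*(p_x,p_y,M) = 0.5·M/p_x and y* = 0.5·M/p_y.
Set x* = 31.25 in the demand function and solve for p_x: p_x = 0.8.

p_x = 0.8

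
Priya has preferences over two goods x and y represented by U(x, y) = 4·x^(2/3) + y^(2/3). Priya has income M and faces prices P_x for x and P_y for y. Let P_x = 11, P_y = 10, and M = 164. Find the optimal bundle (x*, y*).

x* = 14.6324, y* = 0.3043

From the CES first-order condition, 4·(y/x)^(1/3) = P_x/P_y.
Hence y/x = ((1/4)·P_x/P_y)^(1/(1/3)), i.e. raised to the 3 power.
Substitute y = (y/x)·x into the budget: x* = M/(P_x + P_y·(y/x)).
Numerically y/x = 0.020797, so x* = 164/(11 + 10·0.020797) = 14.6324 and y* = 0.020797·14.6324 = 0.3043.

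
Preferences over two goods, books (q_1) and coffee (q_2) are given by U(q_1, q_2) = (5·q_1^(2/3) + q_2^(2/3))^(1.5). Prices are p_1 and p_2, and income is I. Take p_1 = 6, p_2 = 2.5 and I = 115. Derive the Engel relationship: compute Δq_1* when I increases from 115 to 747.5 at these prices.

Δq_1* = 100.773

Substitute q_2 = (q_2/q_1)·q_1 into the budget: q_1* = I/(p_1 + p_2·(q_2/q_1)).
Numerically q_2/q_1 = 0.110592, so q_1* = 115/(6 + 2.5·0.110592) = 18.3224.
At I' = 747.5: q_1* = 119.0954. Change: 119.0954 − 18.3224 = 100.773.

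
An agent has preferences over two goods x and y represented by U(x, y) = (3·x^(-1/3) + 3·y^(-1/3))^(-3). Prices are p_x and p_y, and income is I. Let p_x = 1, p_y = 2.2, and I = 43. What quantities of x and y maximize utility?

From the CES first-order condition, (y/x)^(4/3) = p_x/p_y.
Solve for the ratio: y/x = [p_x/p_y]^(0.75).
Substitute y = (y/x)·x into the budget: x* = I/(p_x + p_y·(y/x)).
Numerically y/x = 0.553583, so x* = 43/(1 + 2.2·0.553583) = 19.3879 and y* = 0.553583·19.3879 = 10.7328.

x* = 19.3879, y* = 10.7328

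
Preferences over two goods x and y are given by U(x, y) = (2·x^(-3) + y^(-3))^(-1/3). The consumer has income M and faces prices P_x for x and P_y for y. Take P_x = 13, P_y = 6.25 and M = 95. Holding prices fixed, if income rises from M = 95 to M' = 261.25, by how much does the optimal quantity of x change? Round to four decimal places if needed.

Δx* = 8.6088

MRS = MU_x/MU_y = 2·(y/x)^(4). Set equal to P_x/P_y.
Solve for the ratio: y/x = [(1/2)·P_x/P_y]^(0.25).
Substitute y = (y/x)·x into the budget: x* = M/(P_x + P_y·(y/x)).
Numerically y/x = 1.009853, so x* = 95/(13 + 6.25·1.009853) = 4.9193.
At M' = 261.25: x* = 13.5281. Change: 13.5281 − 4.9193 = 8.6088.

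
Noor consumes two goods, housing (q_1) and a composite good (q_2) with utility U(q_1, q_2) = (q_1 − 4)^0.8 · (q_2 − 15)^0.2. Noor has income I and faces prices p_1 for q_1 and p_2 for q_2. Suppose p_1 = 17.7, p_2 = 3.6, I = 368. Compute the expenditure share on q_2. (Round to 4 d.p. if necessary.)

After buying the subsistence bundle (4, 15), a share 0.8 of the remaining income goes to q_1: q_1* = 4 + 0.8·(I − 4p_1 − 15p_2)/p_1.
Discretionary income = 368 − 4·17.7 − 15·3.6 = 243.2; q_1* = 4 + 0.8·243.2/17.7 = 14.9921; q_2* = 15 + 0.2·243.2/3.6 = 28.5111.
Expenditure on q_2: 3.6·28.5111 = 102.64; share = 0.2789.

share on q_2 = 0.2789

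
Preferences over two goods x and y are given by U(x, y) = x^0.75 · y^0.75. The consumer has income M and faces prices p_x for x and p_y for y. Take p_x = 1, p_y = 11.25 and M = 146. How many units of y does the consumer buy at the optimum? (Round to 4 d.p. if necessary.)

MU_x/MU_y = (0.75·y)/(0.75·x); tangency sets this equal to p_x/p_y.
So 0.75·p_y·y = 0.75·p_x·x; combined with the budget, a share 0.5 of income goes to x.
Demand: x*(p_x,p_y,M) = 0.5·M/p_x and y* = 0.5·M/p_y.
At p_x=1, p_y=11.25, M=146: y* = 0.5·146/11.25 = 6.4889.

y* = 6.4889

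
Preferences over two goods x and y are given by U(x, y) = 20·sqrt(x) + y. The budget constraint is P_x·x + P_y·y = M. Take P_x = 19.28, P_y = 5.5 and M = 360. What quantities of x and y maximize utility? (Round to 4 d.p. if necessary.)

Plugging in: x* = (10·5.5/19.28)² = 8.1379, y* = 36.9276.

x* = 8.1379, y* = 36.9276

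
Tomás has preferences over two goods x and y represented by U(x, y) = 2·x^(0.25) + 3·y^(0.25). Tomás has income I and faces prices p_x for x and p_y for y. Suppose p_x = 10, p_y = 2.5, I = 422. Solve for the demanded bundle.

x* = 11.3268, y* = 123.4928

MU_x ∝ 2·x^(-0.75), MU_y ∝ 3·y^(-0.75), so MRS = (2/3)·(y/x)^(0.75) = p_x/p_y.
Solve for the ratio: y/x = [(3/2)·p_x/p_y]^(4/3).
Substitute y = (y/x)·x into the budget: x* = I/(p_x + p_y·(y/x)).
Numerically y/x = 10.902724, so x* = 422/(10 + 2.5·10.902724) = 11.3268 and y* = 10.902724·11.3268 = 123.4928.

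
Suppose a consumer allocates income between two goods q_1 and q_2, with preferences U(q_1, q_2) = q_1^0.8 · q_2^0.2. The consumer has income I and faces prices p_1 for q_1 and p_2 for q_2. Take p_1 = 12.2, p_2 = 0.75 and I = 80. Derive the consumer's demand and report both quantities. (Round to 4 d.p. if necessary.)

Tangency: MRS = 4·q_2/q_1 = p_1/p_2.
Rearranging, p_2·q_2 = (1/4)·p_1·q_1. Substituting into the budget gives p_1·q_1·(1 + (1/4)) = I.
Demand: q_1*(p_1,p_2,I) = 0.8·I/p_1 and q_2* = 0.2·I/p_2.
At p_1=12.2, p_2=0.75, I=80: q_1* = 0.8·80/12.2 = 5.2459, q_2* = 21.3333.

q_1* = 5.2459, q_2* = 21.3333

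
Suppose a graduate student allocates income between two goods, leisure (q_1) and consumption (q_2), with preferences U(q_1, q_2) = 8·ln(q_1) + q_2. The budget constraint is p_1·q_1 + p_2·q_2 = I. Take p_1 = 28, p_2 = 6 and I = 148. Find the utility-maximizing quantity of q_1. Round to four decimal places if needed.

q_1* = 1.7143

Set MRS = p_1/p_2: (8/q_1)/1 = p_1/p_2.
So q_1*(p_1,p_2) = 8·p_2/p_1, independent of income; and q_2* = (I − 8·p_2)/p_2.
At the given prices: q_1* = 8·6/28 = 1.7143.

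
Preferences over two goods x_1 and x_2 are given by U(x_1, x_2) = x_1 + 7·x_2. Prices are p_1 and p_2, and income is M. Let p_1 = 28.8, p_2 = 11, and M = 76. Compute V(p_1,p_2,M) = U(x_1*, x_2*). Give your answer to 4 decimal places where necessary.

V = 48.3636

Linear utility — the consumer picks whichever good has higher MU/price: 1/28.8 = 0.0347 vs 7/11 = 0.6364.
x_2 gives more utility per dollar, so spend all income on x_2: x_2* = M/p_2, x_1* = 0.
Numerically: x_1* = 0, x_2* = 6.9091.
Utility at the optimum: U(0, 6.9091) = 48.3636.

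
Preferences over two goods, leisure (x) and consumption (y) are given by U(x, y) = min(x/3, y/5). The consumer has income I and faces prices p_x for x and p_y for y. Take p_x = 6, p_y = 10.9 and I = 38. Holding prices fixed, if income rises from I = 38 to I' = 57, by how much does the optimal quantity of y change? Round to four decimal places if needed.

With perfect complements, no substitution: consume in ratio x:y = 3:5.
Budget: p_x·x + p_y·(5/3)·x = I, so (3·p_x + 5·p_y)·x = 3·I.
Demand: x*(p_x,p_y,I) = 3·I/(3·p_x + 5·p_y), y* = 5·I/(3·p_x + 5·p_y).
Here 3·6 + 5·10.9 = 72.5, giving y* = 2.6207.
At I' = 57: y* = 3.931. Change: 3.931 − 2.6207 = 1.3103.

Δy* = 1.3103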